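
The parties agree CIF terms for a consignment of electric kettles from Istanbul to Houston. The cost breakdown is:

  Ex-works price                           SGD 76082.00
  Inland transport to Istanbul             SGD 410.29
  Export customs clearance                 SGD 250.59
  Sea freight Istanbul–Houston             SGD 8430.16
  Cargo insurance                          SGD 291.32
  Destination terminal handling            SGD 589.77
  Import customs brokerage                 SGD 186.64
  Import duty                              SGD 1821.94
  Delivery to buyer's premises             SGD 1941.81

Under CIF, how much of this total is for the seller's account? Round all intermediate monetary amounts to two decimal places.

CIF: the seller pays costs through ocean freight and marine insurance to the destination port.
Seller's account: goods 76082.00 + inland to port 410.29 + export clearance 250.59 + freight 8430.16 + insurance 291.32 = 85464.36
Buyer's account: destination terminal 589.77 + brokerage 186.64 + duty 1821.94 + delivery 1941.81 = 4540.16

Seller's account: SGD 85464.36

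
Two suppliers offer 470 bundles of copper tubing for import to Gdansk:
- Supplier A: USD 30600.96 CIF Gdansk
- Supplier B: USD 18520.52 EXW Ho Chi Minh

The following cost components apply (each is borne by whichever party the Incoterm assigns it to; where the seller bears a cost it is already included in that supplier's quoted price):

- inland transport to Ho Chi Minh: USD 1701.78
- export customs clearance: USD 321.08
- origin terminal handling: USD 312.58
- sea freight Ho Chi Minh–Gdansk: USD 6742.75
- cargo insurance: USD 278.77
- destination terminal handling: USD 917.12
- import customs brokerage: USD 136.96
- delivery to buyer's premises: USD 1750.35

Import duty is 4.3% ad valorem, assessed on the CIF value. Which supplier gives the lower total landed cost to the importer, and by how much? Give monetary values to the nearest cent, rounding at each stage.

Supplier A (CIF):
The CIF price already equals the CIF value: 30600.96
Import duty = 30600.96 × 4.3% = 1315.84
Buyer bears (A): 917.12 + 136.96 + 1750.35 = 2804.43
Landed cost (A) = invoice 30600.96 + 2804.43 + duty 1315.84 = 34721.23
Supplier B (EXW):
CIF value = EXW price + inland to port + export clearance + origin terminal + freight + insurance = 18520.52 + 1701.78 + 321.08 + 312.58 + 6742.75 + 278.77 = 27877.48
Import duty = 27877.48 × 4.3% = 1198.73
Buyer bears (B): 1701.78 + 321.08 + 312.58 + 6742.75 + 278.77 + 917.12 + 136.96 + 1750.35 = 12161.39
Landed cost (B) = invoice 18520.52 + 12161.39 + duty 1198.73 = 31880.64
Difference = |34721.23 − 31880.64| = 2840.59

Supplier B is cheaper by USD 2840.59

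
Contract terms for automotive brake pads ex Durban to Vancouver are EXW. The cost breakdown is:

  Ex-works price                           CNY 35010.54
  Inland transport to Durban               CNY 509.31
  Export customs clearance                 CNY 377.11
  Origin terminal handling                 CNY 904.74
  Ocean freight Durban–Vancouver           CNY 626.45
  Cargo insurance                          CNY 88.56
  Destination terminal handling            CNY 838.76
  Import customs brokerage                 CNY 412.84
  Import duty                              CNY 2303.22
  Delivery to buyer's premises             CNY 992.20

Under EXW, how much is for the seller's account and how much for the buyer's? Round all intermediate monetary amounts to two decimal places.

Seller: CNY 35010.54; buyer: CNY 7053.19

EXW: the seller makes goods available at their premises; the buyer bears all onward costs.
Seller's account: goods 35010.54 = 35010.54
Buyer's account: inland to port 509.31 + export clearance 377.11 + origin terminal 904.74 + freight 626.45 + insurance 88.56 + destination terminal 838.76 + brokerage 412.84 + duty 2303.22 + delivery 992.20 = 7053.19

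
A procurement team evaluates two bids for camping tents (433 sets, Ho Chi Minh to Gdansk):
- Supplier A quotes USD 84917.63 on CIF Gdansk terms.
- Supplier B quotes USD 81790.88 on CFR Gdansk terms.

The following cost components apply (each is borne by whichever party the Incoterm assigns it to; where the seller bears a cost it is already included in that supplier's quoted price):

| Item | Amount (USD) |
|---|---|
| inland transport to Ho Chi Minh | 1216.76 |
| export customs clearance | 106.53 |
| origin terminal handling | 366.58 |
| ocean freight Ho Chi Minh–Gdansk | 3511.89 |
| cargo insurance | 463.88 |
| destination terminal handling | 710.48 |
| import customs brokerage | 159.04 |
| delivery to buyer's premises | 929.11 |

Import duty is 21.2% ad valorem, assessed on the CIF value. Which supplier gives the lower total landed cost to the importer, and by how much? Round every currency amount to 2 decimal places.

Supplier B is cheaper by USD 3227.40

Supplier A (CIF):
The CIF price already equals the CIF value: 84917.63
Import duty = 84917.63 × 21.2% = 18002.54
Buyer bears (A): 710.48 + 159.04 + 929.11 = 1798.63
Landed cost (A) = invoice 84917.63 + 1798.63 + duty 18002.54 = 104718.80
Supplier B (CFR):
CIF value = CFR price + insurance = 81790.88 + 463.88 = 82254.76
Import duty = 82254.76 × 21.2% = 17438.01
Buyer bears (B): 463.88 + 710.48 + 159.04 + 929.11 = 2262.51
Landed cost (B) = invoice 81790.88 + 2262.51 + duty 17438.01 = 101491.40
Difference = |104718.80 − 101491.40| = 3227.40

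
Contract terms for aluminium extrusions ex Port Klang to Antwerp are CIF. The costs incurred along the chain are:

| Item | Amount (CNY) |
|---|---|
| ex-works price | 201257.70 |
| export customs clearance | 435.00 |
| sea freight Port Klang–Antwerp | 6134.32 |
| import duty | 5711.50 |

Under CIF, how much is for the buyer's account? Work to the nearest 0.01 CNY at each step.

CIF: the seller pays costs through ocean freight and marine insurance to the destination port.
Seller's account: goods 201257.70 + export clearance 435.00 + freight 6134.32 = 207827.02
Buyer's account: duty 5711.50 = 5711.50

Buyer's account: CNY 5711.50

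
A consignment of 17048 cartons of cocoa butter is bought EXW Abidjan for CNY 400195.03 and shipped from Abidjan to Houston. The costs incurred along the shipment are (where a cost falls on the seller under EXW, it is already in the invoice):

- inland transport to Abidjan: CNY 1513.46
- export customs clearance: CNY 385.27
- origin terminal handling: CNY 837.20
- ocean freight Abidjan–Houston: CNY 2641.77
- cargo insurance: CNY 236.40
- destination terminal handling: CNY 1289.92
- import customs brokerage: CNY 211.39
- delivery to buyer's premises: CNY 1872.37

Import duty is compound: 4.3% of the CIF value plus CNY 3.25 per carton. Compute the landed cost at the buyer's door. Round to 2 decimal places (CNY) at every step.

Total landed cost: CNY 482038.60

EXW: the seller makes goods available at their premises; the buyer bears all onward costs.
CIF value = EXW price + inland to port + export clearance + origin terminal + freight + insurance = 400195.03 + 1513.46 + 385.27 + 837.20 + 2641.77 + 236.40 = 405809.13
Ad valorem component: 405809.13 × 4.3% = 17449.79
Specific component: 17048 × 3.25 = 55406.00
Import duty = 17449.79 + 55406.00 = 72855.79
Buyer bears: inland to port 1513.46 + export clearance 385.27 + origin terminal 837.20 + freight 2641.77 + insurance 236.40 + destination terminal 1289.92 + brokerage 211.39 + delivery 1872.37 + duty 72855.79 = 81843.57
Landed cost = invoice 400195.03 + 81843.57 = 482038.60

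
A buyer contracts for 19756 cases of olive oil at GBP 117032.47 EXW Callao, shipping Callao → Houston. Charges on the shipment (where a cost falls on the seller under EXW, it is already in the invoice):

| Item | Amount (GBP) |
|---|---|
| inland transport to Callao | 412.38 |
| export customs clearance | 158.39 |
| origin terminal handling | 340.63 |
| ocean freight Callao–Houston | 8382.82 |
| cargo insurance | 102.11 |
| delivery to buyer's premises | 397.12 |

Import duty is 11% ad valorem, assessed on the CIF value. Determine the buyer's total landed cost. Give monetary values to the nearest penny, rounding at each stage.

EXW: the seller makes goods available at their premises; the buyer bears all onward costs.
CIF value = EXW price + inland to port + export clearance + origin terminal + freight + insurance = 117032.47 + 412.38 + 158.39 + 340.63 + 8382.82 + 102.11 = 126428.80
Import duty = 126428.80 × 11% = 13907.17
Buyer bears: inland to port 412.38 + export clearance 158.39 + origin terminal 340.63 + freight 8382.82 + insurance 102.11 + delivery 397.12 + duty 13907.17 = 23700.62
Landed cost = invoice 117032.47 + 23700.62 = 140733.09

Total landed cost: GBP 140733.09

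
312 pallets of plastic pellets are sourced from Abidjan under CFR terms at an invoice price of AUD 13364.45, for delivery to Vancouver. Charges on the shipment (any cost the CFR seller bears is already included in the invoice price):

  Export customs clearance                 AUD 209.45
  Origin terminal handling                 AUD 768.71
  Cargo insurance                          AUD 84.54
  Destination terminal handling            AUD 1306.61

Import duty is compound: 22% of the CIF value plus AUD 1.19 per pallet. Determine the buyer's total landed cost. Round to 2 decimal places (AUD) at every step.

CFR: the seller pays costs through ocean freight to the destination port, but not insurance.
Already in the invoice (seller's account under CFR): export clearance, origin terminal — exclude.
CIF value = CFR price + insurance = 13364.45 + 84.54 = 13448.99
Ad valorem component: 13448.99 × 22% = 2958.78
Specific component: 312 × 1.19 = 371.28
Import duty = 2958.78 + 371.28 = 3330.06
Buyer bears: insurance 84.54 + destination terminal 1306.61 + duty 3330.06 = 4721.21
Landed cost = invoice 13364.45 + 4721.21 = 18085.66

Total landed cost: AUD 18085.66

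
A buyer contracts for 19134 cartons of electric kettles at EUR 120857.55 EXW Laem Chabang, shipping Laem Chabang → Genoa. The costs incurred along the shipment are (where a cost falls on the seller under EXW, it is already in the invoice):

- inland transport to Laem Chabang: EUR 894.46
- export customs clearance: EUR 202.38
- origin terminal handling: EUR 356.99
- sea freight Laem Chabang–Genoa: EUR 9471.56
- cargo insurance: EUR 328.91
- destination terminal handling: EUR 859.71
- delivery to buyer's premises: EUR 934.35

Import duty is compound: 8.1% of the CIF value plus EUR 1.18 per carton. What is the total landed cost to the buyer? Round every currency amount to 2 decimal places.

EXW: the seller makes goods available at their premises; the buyer bears all onward costs.
CIF value = EXW price + inland to port + export clearance + origin terminal + freight + insurance = 120857.55 + 894.46 + 202.38 + 356.99 + 9471.56 + 328.91 = 132111.85
Ad valorem component: 132111.85 × 8.1% = 10701.06
Specific component: 19134 × 1.18 = 22578.12
Import duty = 10701.06 + 22578.12 = 33279.18
Buyer bears: inland to port 894.46 + export clearance 202.38 + origin terminal 356.99 + freight 9471.56 + insurance 328.91 + destination terminal 859.71 + delivery 934.35 + duty 33279.18 = 46327.54
Landed cost = invoice 120857.55 + 46327.54 = 167185.09

Total landed cost: EUR 167185.09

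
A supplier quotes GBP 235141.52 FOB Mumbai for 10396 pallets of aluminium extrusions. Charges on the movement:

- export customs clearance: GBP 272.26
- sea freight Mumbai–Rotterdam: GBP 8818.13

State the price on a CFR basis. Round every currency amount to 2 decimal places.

CFR price: GBP 243959.65

Not relevant to the conversion: export clearance — on the seller under both FOB and CFR; already in the FOB price and stays in the CFR price.
From FOB to CFR, the seller additionally bears: freight.
CFR price = 235141.52 + 8818.13 = 243959.65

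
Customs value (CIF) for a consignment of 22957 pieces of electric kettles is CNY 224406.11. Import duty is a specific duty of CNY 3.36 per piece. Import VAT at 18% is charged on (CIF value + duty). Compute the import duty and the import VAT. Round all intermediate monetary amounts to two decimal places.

Import duty = 22957 × 3.36 = 77135.52
VAT base = CIF + duty = 224406.11 + 77135.52 = 301541.63
Import VAT = 301541.63 × 18% = 54277.49

Import duty: CNY 77135.52; import VAT: CNY 54277.49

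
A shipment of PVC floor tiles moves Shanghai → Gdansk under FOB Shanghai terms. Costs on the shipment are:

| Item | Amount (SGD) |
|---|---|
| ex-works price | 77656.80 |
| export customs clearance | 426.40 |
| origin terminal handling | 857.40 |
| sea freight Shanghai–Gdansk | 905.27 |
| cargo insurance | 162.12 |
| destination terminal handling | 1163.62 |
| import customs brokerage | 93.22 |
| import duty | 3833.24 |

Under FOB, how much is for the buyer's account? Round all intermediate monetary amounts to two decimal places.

FOB: the seller bears costs until goods are on board at the origin port; the buyer bears freight, insurance and all costs thereafter.
Seller's account: goods 77656.80 + export clearance 426.40 + origin terminal 857.40 = 78940.60
Buyer's account: freight 905.27 + insurance 162.12 + destination terminal 1163.62 + brokerage 93.22 + duty 3833.24 = 6157.47

Buyer's account: SGD 6157.47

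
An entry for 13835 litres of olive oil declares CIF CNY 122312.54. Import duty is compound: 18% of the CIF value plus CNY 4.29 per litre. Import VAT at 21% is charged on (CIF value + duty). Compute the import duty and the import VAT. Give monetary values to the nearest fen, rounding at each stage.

Ad valorem component: 122312.54 × 18% = 22016.26
Specific component: 13835 × 4.29 = 59352.15
Import duty = 22016.26 + 59352.15 = 81368.41
VAT base = CIF + duty = 122312.54 + 81368.41 = 203680.95
Import VAT = 203680.95 × 21% = 42773.00

Import duty: CNY 81368.41; import VAT: CNY 42773.00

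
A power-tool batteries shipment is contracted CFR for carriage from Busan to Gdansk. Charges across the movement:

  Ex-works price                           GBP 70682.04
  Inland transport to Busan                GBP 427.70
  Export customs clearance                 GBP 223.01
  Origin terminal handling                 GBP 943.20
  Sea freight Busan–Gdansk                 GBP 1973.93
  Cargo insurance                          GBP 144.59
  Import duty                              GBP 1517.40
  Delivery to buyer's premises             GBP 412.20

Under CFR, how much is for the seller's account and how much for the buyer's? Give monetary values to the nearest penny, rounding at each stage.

Seller: GBP 74249.88; buyer: GBP 2074.19

CFR: the seller pays costs through ocean freight to the destination port, but not insurance.
Seller's account: goods 70682.04 + inland to port 427.70 + export clearance 223.01 + origin terminal 943.20 + freight 1973.93 = 74249.88
Buyer's account: insurance 144.59 + duty 1517.40 + delivery 412.20 = 2074.19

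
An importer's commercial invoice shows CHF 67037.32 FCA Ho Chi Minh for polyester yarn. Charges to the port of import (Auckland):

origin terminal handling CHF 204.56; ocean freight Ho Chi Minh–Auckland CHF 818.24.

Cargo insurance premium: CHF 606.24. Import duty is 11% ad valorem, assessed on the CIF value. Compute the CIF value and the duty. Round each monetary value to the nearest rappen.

CIF value: CHF 68666.36; import duty: CHF 7553.30

CIF = FCA price + pre-shipment costs + freight + insurance
CIF = 67037.32 + 204.56 + 818.24 + 606.24 = 68666.36
Import duty = 68666.36 × 11% = 7553.30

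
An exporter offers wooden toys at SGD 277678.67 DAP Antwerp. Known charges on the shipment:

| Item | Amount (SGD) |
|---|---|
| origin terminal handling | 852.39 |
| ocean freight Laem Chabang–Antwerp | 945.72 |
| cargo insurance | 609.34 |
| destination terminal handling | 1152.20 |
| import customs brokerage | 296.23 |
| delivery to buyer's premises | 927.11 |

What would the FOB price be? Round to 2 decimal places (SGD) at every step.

FOB price: SGD 274044.30

Not relevant to the conversion: origin terminal — on the seller under both DAP and FOB; already in the DAP price and stays in the FOB price. brokerage — on the buyer under both terms; not part of either seller's price.
From DAP to FOB, the seller no longer bears: freight, insurance, destination terminal, delivery.
FOB price = 277678.67 − 945.72 − 609.34 − 1152.20 − 927.11 = 274044.30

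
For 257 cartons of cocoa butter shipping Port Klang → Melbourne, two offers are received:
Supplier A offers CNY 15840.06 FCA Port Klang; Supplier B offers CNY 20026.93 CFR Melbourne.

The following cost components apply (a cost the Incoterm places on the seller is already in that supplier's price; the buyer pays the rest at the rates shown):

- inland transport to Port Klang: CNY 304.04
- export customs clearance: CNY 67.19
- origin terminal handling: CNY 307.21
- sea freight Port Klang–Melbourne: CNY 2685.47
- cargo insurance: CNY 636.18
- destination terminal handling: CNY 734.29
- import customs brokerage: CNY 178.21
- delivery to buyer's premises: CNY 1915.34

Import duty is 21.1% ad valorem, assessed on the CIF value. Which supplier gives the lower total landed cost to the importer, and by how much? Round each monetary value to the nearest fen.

Supplier A (FCA):
CIF value = FCA price + origin terminal + freight + insurance = 15840.06 + 307.21 + 2685.47 + 636.18 = 19468.92
Import duty = 19468.92 × 21.1% = 4107.94
Buyer bears (A): 307.21 + 2685.47 + 636.18 + 734.29 + 178.21 + 1915.34 = 6456.70
Landed cost (A) = invoice 15840.06 + 6456.70 + duty 4107.94 = 26404.70
Supplier B (CFR):
CIF value = CFR price + insurance = 20026.93 + 636.18 = 20663.11
Import duty = 20663.11 × 21.1% = 4359.92
Buyer bears (B): 636.18 + 734.29 + 178.21 + 1915.34 = 3464.02
Landed cost (B) = invoice 20026.93 + 3464.02 + duty 4359.92 = 27850.87
Difference = |26404.70 − 27850.87| = 1446.17

Supplier A is cheaper by CNY 1446.17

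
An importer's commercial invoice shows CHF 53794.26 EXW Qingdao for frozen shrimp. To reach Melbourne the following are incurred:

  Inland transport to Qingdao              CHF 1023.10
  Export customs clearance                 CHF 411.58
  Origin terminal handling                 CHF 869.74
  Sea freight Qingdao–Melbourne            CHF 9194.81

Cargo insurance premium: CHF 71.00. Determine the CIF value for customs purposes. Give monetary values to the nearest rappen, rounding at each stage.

CIF value: CHF 65364.49

CIF = EXW price + pre-shipment costs + freight + insurance
CIF = 53794.26 + 1023.10 + 411.58 + 869.74 + 9194.81 + 71.00 = 65364.49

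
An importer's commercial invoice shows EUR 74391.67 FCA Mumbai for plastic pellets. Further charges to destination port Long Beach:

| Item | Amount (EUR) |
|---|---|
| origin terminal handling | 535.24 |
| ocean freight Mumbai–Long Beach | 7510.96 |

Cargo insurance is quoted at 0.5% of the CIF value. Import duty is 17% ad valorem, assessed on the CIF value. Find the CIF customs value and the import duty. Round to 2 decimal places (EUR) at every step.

Let C be the CIF value. C = FCA price + pre-shipment costs + freight + 0.5% × C
C − 0.5% × C = 74391.67 + 535.24 + 7510.96
0.995 × C = 82437.87
C = 82437.87 / 0.995 = 82852.13
Insurance premium = 0.5% × 82852.13 = 414.26
Import duty = 82852.13 × 17% = 14084.86

CIF value: EUR 82852.13; import duty: EUR 14084.86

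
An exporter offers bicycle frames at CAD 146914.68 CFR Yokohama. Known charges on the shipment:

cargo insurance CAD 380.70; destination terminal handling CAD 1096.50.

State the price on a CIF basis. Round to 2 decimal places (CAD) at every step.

CIF price: CAD 147295.38

Not relevant to the conversion: destination terminal — on the buyer under both terms; not part of either seller's price.
From CFR to CIF, the seller additionally bears: insurance.
CIF price = 146914.68 + 380.70 = 147295.38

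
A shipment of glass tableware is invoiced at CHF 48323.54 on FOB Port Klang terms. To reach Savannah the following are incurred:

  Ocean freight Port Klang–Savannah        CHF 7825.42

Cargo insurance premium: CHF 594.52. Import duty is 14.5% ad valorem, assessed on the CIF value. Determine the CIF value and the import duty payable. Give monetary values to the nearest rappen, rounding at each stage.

CIF = FOB price + freight + insurance
CIF = 48323.54 + 7825.42 + 594.52 = 56743.48
Import duty = 56743.48 × 14.5% = 8227.80

CIF value: CHF 56743.48; import duty: CHF 8227.80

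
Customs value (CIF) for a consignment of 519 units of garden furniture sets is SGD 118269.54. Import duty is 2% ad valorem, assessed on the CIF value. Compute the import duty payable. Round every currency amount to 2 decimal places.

Import duty = 118269.54 × 2% = 2365.39

Import duty: SGD 2365.39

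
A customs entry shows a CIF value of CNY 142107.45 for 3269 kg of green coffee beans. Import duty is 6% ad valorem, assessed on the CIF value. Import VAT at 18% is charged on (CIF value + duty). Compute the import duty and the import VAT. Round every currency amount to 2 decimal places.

Import duty = 142107.45 × 6% = 8526.45
VAT base = CIF + duty = 142107.45 + 8526.45 = 150633.90
Import VAT = 150633.90 × 18% = 27114.10

Import duty: CNY 8526.45; import VAT: CNY 27114.10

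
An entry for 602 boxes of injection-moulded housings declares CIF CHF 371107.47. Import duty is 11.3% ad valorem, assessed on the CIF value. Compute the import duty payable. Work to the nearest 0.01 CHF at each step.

Import duty = 371107.47 × 11.3% = 41935.14

Import duty: CHF 41935.14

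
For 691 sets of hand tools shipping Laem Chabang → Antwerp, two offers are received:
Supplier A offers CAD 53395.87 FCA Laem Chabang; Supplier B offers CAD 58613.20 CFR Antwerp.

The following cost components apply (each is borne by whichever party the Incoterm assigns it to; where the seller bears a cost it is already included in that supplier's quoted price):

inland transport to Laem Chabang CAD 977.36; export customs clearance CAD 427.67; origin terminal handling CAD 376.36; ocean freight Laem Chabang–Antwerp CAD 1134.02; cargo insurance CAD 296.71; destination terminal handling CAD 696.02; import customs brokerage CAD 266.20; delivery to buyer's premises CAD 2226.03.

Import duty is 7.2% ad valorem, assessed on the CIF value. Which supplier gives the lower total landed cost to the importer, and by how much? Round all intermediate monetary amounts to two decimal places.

Supplier A is cheaper by CAD 3973.85

Supplier A (FCA):
CIF value = FCA price + origin terminal + freight + insurance = 53395.87 + 376.36 + 1134.02 + 296.71 = 55202.96
Import duty = 55202.96 × 7.2% = 3974.61
Buyer bears (A): 376.36 + 1134.02 + 296.71 + 696.02 + 266.20 + 2226.03 = 4995.34
Landed cost (A) = invoice 53395.87 + 4995.34 + duty 3974.61 = 62365.82
Supplier B (CFR):
CIF value = CFR price + insurance = 58613.20 + 296.71 = 58909.91
Import duty = 58909.91 × 7.2% = 4241.51
Buyer bears (B): 296.71 + 696.02 + 266.20 + 2226.03 = 3484.96
Landed cost (B) = invoice 58613.20 + 3484.96 + duty 4241.51 = 66339.67
Difference = |62365.82 − 66339.67| = 3973.85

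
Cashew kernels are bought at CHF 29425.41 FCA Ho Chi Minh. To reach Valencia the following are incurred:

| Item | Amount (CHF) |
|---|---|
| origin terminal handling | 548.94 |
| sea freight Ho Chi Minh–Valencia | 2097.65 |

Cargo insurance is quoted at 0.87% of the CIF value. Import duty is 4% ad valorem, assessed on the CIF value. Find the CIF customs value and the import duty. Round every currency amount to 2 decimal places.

CIF value: CHF 32353.48; import duty: CHF 1294.14

Let C be the CIF value. C = FCA price + pre-shipment costs + freight + 0.87% × C
C − 0.87% × C = 29425.41 + 548.94 + 2097.65
0.9913 × C = 32072.00
C = 32072.00 / 0.9913 = 32353.48
Insurance premium = 0.87% × 32353.48 = 281.48
Import duty = 32353.48 × 4% = 1294.14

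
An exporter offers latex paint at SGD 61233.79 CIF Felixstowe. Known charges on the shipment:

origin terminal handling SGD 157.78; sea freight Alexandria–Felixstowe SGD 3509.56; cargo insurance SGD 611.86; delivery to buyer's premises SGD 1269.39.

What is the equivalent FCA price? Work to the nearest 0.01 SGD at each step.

Not relevant to the conversion: delivery — on the buyer under both terms; not part of either seller's price.
From CIF to FCA, the seller no longer bears: origin terminal, freight, insurance.
FCA price = 61233.79 − 157.78 − 3509.56 − 611.86 = 56954.59

FCA price: SGD 56954.59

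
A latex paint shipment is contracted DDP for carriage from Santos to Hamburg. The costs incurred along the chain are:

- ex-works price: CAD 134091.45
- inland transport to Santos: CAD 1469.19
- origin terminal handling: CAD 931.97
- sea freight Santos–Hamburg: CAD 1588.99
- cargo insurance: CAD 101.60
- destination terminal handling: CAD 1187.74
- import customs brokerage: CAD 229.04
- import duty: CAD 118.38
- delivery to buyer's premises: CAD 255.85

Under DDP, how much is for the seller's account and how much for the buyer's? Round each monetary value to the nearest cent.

Seller: CAD 139974.21; buyer: CAD 0.00

DDP: the seller bears all costs including import duty.
Seller's account: goods 134091.45 + inland to port 1469.19 + origin terminal 931.97 + freight 1588.99 + insurance 101.60 + destination terminal 1187.74 + brokerage 229.04 + duty 118.38 + delivery 255.85 = 139974.21
Buyer's account: 0.00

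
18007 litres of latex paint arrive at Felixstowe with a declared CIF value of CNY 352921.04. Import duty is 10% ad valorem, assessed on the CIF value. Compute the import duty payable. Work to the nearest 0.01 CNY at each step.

Import duty = 352921.04 × 10% = 35292.10

Import duty: CNY 35292.10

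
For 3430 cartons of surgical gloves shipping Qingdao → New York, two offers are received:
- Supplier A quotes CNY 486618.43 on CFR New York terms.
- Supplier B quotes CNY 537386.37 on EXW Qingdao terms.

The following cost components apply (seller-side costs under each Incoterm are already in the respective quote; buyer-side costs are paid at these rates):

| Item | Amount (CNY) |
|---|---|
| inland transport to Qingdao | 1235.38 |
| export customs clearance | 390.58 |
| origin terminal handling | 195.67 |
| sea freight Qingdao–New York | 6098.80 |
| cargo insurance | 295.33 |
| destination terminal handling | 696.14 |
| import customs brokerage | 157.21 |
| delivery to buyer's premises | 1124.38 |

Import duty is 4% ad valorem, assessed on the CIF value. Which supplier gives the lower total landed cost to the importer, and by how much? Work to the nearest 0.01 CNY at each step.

Supplier A (CFR):
CIF value = CFR price + insurance = 486618.43 + 295.33 = 486913.76
Import duty = 486913.76 × 4% = 19476.55
Buyer bears (A): 295.33 + 696.14 + 157.21 + 1124.38 = 2273.06
Landed cost (A) = invoice 486618.43 + 2273.06 + duty 19476.55 = 508368.04
Supplier B (EXW):
CIF value = EXW price + inland to port + export clearance + origin terminal + freight + insurance = 537386.37 + 1235.38 + 390.58 + 195.67 + 6098.80 + 295.33 = 545602.13
Import duty = 545602.13 × 4% = 21824.09
Buyer bears (B): 1235.38 + 390.58 + 195.67 + 6098.80 + 295.33 + 696.14 + 157.21 + 1124.38 = 10193.49
Landed cost (B) = invoice 537386.37 + 10193.49 + duty 21824.09 = 569403.95
Difference = |508368.04 − 569403.95| = 61035.91

Supplier A is cheaper by CNY 61035.91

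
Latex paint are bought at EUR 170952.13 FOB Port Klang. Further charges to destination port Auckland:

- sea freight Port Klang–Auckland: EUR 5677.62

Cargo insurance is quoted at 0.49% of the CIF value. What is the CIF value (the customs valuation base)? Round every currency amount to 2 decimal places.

Let C be the CIF value. C = FOB price + freight + 0.49% × C
C − 0.49% × C = 170952.13 + 5677.62
0.9951 × C = 176629.75
C = 176629.75 / 0.9951 = 177499.50
Insurance premium = 0.49% × 177499.50 = 869.75

CIF value: EUR 177499.50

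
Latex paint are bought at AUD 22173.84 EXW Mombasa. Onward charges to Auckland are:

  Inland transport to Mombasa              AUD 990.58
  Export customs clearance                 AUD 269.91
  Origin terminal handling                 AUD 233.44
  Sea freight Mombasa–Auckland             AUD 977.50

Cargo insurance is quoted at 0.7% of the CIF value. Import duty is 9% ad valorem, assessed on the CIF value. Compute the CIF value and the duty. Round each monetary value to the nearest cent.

Let C be the CIF value. C = EXW price + pre-shipment costs + freight + 0.7% × C
C − 0.7% × C = 22173.84 + 990.58 + 269.91 + 233.44 + 977.50
0.993 × C = 24645.27
C = 24645.27 / 0.993 = 24819.00
Insurance premium = 0.7% × 24819.00 = 173.73
Import duty = 24819.00 × 9% = 2233.71

CIF value: AUD 24819.00; import duty: AUD 2233.71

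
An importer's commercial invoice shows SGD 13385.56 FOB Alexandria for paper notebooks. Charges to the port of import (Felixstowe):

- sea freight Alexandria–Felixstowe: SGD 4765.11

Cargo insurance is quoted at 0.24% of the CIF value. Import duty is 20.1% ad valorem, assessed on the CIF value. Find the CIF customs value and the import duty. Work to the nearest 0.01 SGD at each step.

Let C be the CIF value. C = FOB price + freight + 0.24% × C
C − 0.24% × C = 13385.56 + 4765.11
0.9976 × C = 18150.67
C = 18150.67 / 0.9976 = 18194.34
Insurance premium = 0.24% × 18194.34 = 43.67
Import duty = 18194.34 × 20.1% = 3657.06

CIF value: SGD 18194.34; import duty: SGD 3657.06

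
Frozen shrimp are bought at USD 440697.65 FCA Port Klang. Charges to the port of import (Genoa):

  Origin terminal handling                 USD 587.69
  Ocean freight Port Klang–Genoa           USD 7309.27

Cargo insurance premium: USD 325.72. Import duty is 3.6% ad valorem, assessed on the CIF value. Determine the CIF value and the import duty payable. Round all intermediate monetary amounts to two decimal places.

CIF = FCA price + pre-shipment costs + freight + insurance
CIF = 440697.65 + 587.69 + 7309.27 + 325.72 = 448920.33
Import duty = 448920.33 × 3.6% = 16161.13

CIF value: USD 448920.33; import duty: USD 16161.13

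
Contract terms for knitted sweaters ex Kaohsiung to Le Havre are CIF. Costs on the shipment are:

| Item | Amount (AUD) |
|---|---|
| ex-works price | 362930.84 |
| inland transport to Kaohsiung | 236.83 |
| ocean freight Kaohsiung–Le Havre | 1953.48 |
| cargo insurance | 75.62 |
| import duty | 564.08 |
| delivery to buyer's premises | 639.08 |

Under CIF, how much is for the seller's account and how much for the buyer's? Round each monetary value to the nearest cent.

Seller: AUD 365196.77; buyer: AUD 1203.16

CIF: the seller pays costs through ocean freight and marine insurance to the destination port.
Seller's account: goods 362930.84 + inland to port 236.83 + freight 1953.48 + insurance 75.62 = 365196.77
Buyer's account: duty 564.08 + delivery 639.08 = 1203.16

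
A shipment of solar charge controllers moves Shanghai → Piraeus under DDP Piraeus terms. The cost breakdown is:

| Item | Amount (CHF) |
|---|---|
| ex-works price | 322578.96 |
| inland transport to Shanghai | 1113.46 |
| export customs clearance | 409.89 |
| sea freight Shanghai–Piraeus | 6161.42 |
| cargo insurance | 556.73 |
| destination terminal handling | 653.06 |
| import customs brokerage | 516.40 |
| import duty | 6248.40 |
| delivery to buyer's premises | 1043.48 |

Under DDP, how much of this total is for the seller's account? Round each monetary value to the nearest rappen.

Seller's account: CHF 339281.80

DDP: the seller bears all costs including import duty.
Seller's account: goods 322578.96 + inland to port 1113.46 + export clearance 409.89 + freight 6161.42 + insurance 556.73 + destination terminal 653.06 + brokerage 516.40 + duty 6248.40 + delivery 1043.48 = 339281.80
Buyer's account: 0.00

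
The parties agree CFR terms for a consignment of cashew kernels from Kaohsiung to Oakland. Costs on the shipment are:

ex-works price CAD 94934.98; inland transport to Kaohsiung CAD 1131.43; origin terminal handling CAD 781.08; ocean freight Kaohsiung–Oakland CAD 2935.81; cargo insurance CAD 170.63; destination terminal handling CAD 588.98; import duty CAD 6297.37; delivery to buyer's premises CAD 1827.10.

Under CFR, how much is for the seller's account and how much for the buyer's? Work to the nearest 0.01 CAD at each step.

Seller: CAD 99783.30; buyer: CAD 8884.08

CFR: the seller pays costs through ocean freight to the destination port, but not insurance.
Seller's account: goods 94934.98 + inland to port 1131.43 + origin terminal 781.08 + freight 2935.81 = 99783.30
Buyer's account: insurance 170.63 + destination terminal 588.98 + duty 6297.37 + delivery 1827.10 = 8884.08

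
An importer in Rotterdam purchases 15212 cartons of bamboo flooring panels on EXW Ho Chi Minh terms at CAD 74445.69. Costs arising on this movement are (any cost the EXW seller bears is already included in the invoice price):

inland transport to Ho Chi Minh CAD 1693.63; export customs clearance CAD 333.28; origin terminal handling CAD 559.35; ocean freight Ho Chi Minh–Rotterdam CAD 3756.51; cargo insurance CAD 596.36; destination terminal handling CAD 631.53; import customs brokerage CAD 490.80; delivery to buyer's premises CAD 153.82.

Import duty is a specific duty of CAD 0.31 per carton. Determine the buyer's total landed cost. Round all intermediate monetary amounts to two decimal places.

Total landed cost: CAD 87376.69

EXW: the seller makes goods available at their premises; the buyer bears all onward costs.
CIF value = EXW price + inland to port + export clearance + origin terminal + freight + insurance = 74445.69 + 1693.63 + 333.28 + 559.35 + 3756.51 + 596.36 = 81384.82
Import duty = 15212 × 0.31 = 4715.72
Buyer bears: inland to port 1693.63 + export clearance 333.28 + origin terminal 559.35 + freight 3756.51 + insurance 596.36 + destination terminal 631.53 + brokerage 490.80 + delivery 153.82 + duty 4715.72 = 12931.00
Landed cost = invoice 74445.69 + 12931.00 = 87376.69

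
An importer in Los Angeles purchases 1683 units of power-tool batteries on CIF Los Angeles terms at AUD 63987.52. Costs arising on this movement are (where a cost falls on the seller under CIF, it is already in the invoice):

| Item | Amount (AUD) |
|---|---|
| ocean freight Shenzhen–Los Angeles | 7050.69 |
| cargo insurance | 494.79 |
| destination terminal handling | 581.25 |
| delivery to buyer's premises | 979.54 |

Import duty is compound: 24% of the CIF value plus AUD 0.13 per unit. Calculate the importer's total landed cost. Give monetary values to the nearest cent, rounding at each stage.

CIF: the seller pays costs through ocean freight and marine insurance to the destination port.
Already in the invoice (seller's account under CIF): freight, insurance — exclude.
The CIF price already equals the CIF value: 63987.52
Ad valorem component: 63987.52 × 24% = 15357.00
Specific component: 1683 × 0.13 = 218.79
Import duty = 15357.00 + 218.79 = 15575.79
Buyer bears: destination terminal 581.25 + delivery 979.54 + duty 15575.79 = 17136.58
Landed cost = invoice 63987.52 + 17136.58 = 81124.10

Total landed cost: AUD 81124.10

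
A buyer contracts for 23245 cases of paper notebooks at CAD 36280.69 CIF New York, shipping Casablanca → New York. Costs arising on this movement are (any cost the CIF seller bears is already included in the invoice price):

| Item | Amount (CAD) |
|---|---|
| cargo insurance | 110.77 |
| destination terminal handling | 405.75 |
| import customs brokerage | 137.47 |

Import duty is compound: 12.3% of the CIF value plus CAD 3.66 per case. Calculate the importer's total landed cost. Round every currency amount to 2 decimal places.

CIF: the seller pays costs through ocean freight and marine insurance to the destination port.
Already in the invoice (seller's account under CIF): insurance — exclude.
The CIF price already equals the CIF value: 36280.69
Ad valorem component: 36280.69 × 12.3% = 4462.52
Specific component: 23245 × 3.66 = 85076.70
Import duty = 4462.52 + 85076.70 = 89539.22
Buyer bears: destination terminal 405.75 + brokerage 137.47 + duty 89539.22 = 90082.44
Landed cost = invoice 36280.69 + 90082.44 = 126363.13

Total landed cost: CAD 126363.13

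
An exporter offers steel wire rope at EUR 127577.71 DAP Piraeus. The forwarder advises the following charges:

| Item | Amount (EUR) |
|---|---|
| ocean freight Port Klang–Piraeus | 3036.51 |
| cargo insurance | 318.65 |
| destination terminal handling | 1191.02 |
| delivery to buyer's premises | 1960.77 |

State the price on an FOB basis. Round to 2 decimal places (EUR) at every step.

FOB price: EUR 121070.76

From DAP to FOB, the seller no longer bears: freight, insurance, destination terminal, delivery.
FOB price = 127577.71 − 3036.51 − 318.65 − 1191.02 − 1960.77 = 121070.76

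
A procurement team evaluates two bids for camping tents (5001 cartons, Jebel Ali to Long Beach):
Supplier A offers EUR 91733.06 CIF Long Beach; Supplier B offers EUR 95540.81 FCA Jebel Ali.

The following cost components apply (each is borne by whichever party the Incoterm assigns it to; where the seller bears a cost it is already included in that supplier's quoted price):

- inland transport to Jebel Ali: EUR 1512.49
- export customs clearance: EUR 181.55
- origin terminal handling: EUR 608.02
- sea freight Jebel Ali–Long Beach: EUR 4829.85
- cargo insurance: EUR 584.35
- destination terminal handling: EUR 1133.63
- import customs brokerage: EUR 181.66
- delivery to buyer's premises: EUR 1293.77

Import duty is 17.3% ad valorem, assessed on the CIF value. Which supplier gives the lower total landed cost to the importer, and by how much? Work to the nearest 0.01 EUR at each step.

Supplier A (CIF):
The CIF price already equals the CIF value: 91733.06
Import duty = 91733.06 × 17.3% = 15869.82
Buyer bears (A): 1133.63 + 181.66 + 1293.77 = 2609.06
Landed cost (A) = invoice 91733.06 + 2609.06 + duty 15869.82 = 110211.94
Supplier B (FCA):
CIF value = FCA price + origin terminal + freight + insurance = 95540.81 + 608.02 + 4829.85 + 584.35 = 101563.03
Import duty = 101563.03 × 17.3% = 17570.40
Buyer bears (B): 608.02 + 4829.85 + 584.35 + 1133.63 + 181.66 + 1293.77 = 8631.28
Landed cost (B) = invoice 95540.81 + 8631.28 + duty 17570.40 = 121742.49
Difference = |110211.94 − 121742.49| = 11530.55

Supplier A is cheaper by EUR 11530.55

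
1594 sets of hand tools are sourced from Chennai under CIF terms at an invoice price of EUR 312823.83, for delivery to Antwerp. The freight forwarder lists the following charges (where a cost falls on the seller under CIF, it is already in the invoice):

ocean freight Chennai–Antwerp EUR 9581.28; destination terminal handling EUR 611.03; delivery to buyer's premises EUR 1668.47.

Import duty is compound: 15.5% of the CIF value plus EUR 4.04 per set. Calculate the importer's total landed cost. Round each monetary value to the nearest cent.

Total landed cost: EUR 370030.78

CIF: the seller pays costs through ocean freight and marine insurance to the destination port.
Already in the invoice (seller's account under CIF): freight — exclude.
The CIF price already equals the CIF value: 312823.83
Ad valorem component: 312823.83 × 15.5% = 48487.69
Specific component: 1594 × 4.04 = 6439.76
Import duty = 48487.69 + 6439.76 = 54927.45
Buyer bears: destination terminal 611.03 + delivery 1668.47 + duty 54927.45 = 57206.95
Landed cost = invoice 312823.83 + 57206.95 = 370030.78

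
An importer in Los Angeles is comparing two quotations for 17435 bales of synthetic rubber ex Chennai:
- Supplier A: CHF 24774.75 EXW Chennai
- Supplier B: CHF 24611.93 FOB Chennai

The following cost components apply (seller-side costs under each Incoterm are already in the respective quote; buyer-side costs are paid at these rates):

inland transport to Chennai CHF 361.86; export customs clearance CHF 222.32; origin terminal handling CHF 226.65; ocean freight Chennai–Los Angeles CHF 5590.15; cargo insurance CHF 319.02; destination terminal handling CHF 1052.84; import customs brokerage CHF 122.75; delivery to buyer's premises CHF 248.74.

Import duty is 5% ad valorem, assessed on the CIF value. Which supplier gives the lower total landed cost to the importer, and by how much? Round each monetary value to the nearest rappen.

Supplier B is cheaper by CHF 1022.33

Supplier A (EXW):
CIF value = EXW price + inland to port + export clearance + origin terminal + freight + insurance = 24774.75 + 361.86 + 222.32 + 226.65 + 5590.15 + 319.02 = 31494.75
Import duty = 31494.75 × 5% = 1574.74
Buyer bears (A): 361.86 + 222.32 + 226.65 + 5590.15 + 319.02 + 1052.84 + 122.75 + 248.74 = 8144.33
Landed cost (A) = invoice 24774.75 + 8144.33 + duty 1574.74 = 34493.82
Supplier B (FOB):
CIF value = FOB price + freight + insurance = 24611.93 + 5590.15 + 319.02 = 30521.10
Import duty = 30521.10 × 5% = 1526.06
Buyer bears (B): 5590.15 + 319.02 + 1052.84 + 122.75 + 248.74 = 7333.50
Landed cost (B) = invoice 24611.93 + 7333.50 + duty 1526.06 = 33471.49
Difference = |34493.82 − 33471.49| = 1022.33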